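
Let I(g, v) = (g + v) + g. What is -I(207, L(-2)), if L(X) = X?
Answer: -412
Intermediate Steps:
I(g, v) = v + 2*g
-I(207, L(-2)) = -(-2 + 2*207) = -(-2 + 414) = -1*412 = -412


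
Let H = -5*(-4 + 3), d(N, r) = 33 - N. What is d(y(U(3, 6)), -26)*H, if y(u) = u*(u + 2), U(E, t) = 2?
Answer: 125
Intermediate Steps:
y(u) = u*(2 + u)
H = 5 (H = -5*(-1) = 5)
d(y(U(3, 6)), -26)*H = (33 - 2*(2 + 2))*5 = (33 - 2*4)*5 = (33 - 1*8)*5 = (33 - 8)*5 = 25*5 = 125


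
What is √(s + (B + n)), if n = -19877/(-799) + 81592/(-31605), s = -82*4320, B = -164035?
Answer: 4*I*√421532109831501690/3607485 ≈ 719.9*I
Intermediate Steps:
s = -354240
n = 80431511/3607485 (n = -19877*(-1/799) + 81592*(-1/31605) = 19877/799 - 11656/4515 = 80431511/3607485 ≈ 22.296)
√(s + (B + n)) = √(-354240 + (-164035 + 80431511/3607485)) = √(-354240 - 591673370464/3607485) = √(-1869588856864/3607485) = 4*I*√421532109831501690/3607485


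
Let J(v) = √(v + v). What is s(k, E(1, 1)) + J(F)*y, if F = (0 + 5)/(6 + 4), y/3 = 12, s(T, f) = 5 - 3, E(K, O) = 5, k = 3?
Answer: 38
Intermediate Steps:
s(T, f) = 2
y = 36 (y = 3*12 = 36)
F = ½ (F = 5/10 = 5*(⅒) = ½ ≈ 0.50000)
J(v) = √2*√v (J(v) = √(2*v) = √2*√v)
s(k, E(1, 1)) + J(F)*y = 2 + (√2*√(½))*36 = 2 + (√2*(√2/2))*36 = 2 + 1*36 = 2 + 36 = 38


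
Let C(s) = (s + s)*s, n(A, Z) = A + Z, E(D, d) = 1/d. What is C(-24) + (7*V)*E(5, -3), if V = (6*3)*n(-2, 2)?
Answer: 1152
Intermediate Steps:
C(s) = 2*s**2 (C(s) = (2*s)*s = 2*s**2)
V = 0 (V = (6*3)*(-2 + 2) = 18*0 = 0)
C(-24) + (7*V)*E(5, -3) = 2*(-24)**2 + (7*0)/(-3) = 2*576 + 0*(-1/3) = 1152 + 0 = 1152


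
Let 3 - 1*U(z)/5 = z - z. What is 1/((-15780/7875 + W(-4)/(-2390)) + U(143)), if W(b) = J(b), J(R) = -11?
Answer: 250950/3262549 ≈ 0.076918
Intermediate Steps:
U(z) = 15 (U(z) = 15 - 5*(z - z) = 15 - 5*0 = 15 + 0 = 15)
W(b) = -11
1/((-15780/7875 + W(-4)/(-2390)) + U(143)) = 1/((-15780/7875 - 11/(-2390)) + 15) = 1/((-15780*1/7875 - 11*(-1/2390)) + 15) = 1/((-1052/525 + 11/2390) + 15) = 1/(-501701/250950 + 15) = 1/(3262549/250950) = 250950/3262549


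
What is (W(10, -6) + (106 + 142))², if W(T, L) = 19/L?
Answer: 2157961/36 ≈ 59943.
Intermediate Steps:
(W(10, -6) + (106 + 142))² = (19/(-6) + (106 + 142))² = (19*(-⅙) + 248)² = (-19/6 + 248)² = (1469/6)² = 2157961/36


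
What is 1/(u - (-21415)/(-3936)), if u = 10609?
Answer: 3936/41735609 ≈ 9.4308e-5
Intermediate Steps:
1/(u - (-21415)/(-3936)) = 1/(10609 - (-21415)/(-3936)) = 1/(10609 - (-21415)*(-1)/3936) = 1/(10609 - 1*21415/3936) = 1/(10609 - 21415/3936) = 1/(41735609/3936) = 3936/41735609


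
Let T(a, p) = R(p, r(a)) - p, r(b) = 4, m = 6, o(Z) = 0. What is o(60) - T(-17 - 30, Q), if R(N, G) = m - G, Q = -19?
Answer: -21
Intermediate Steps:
R(N, G) = 6 - G
T(a, p) = 2 - p (T(a, p) = (6 - 1*4) - p = (6 - 4) - p = 2 - p)
o(60) - T(-17 - 30, Q) = 0 - (2 - 1*(-19)) = 0 - (2 + 19) = 0 - 1*21 = 0 - 21 = -21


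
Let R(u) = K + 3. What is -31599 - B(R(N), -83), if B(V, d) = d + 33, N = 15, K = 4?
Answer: -31549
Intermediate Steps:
R(u) = 7 (R(u) = 4 + 3 = 7)
B(V, d) = 33 + d
-31599 - B(R(N), -83) = -31599 - (33 - 83) = -31599 - 1*(-50) = -31599 + 50 = -31549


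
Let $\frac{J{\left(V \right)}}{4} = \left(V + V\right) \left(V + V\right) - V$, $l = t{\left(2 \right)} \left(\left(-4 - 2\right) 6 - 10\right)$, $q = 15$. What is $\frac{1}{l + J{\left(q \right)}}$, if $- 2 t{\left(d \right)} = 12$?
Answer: $\frac{1}{3816} \approx 0.00026205$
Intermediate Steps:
$t{\left(d \right)} = -6$ ($t{\left(d \right)} = \left(- \frac{1}{2}\right) 12 = -6$)
$l = 276$ ($l = - 6 \left(\left(-4 - 2\right) 6 - 10\right) = - 6 \left(\left(-6\right) 6 - 10\right) = - 6 \left(-36 - 10\right) = \left(-6\right) \left(-46\right) = 276$)
$J{\left(V \right)} = - 4 V + 16 V^{2}$ ($J{\left(V \right)} = 4 \left(\left(V + V\right) \left(V + V\right) - V\right) = 4 \left(2 V 2 V - V\right) = 4 \left(4 V^{2} - V\right) = 4 \left(- V + 4 V^{2}\right) = - 4 V + 16 V^{2}$)
$\frac{1}{l + J{\left(q \right)}} = \frac{1}{276 + 4 \cdot 15 \left(-1 + 4 \cdot 15\right)} = \frac{1}{276 + 4 \cdot 15 \left(-1 + 60\right)} = \frac{1}{276 + 4 \cdot 15 \cdot 59} = \frac{1}{276 + 3540} = \frac{1}{3816}$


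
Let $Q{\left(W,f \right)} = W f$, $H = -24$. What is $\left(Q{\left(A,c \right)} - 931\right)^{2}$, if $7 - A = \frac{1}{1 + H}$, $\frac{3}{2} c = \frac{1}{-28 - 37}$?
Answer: $\frac{1937533154209}{2235025} \approx 8.669 \cdot 10^{5}$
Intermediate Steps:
$c = - \frac{2}{195}$ ($c = \frac{2}{3 \left(-28 - 37\right)} = \frac{2}{3 \left(-65\right)} = \frac{2}{3} \left(- \frac{1}{65}\right) = - \frac{2}{195} \approx -0.010256$)
$A = \frac{162}{23}$ ($A = 7 - \frac{1}{1 - 24} = 7 - \frac{1}{-23} = 7 - - \frac{1}{23} = 7 + \frac{1}{23} = \frac{162}{23} \approx 7.0435$)
$\left(Q{\left(A,c \right)} - 931\right)^{2} = \left(\frac{162}{23} \left(- \frac{2}{195}\right) - 931\right)^{2} = \left(- \frac{108}{1495} - 931\right)^{2} = \left(- \frac{1391953}{1495}\right)^{2} = \frac{1937533154209}{2235025}$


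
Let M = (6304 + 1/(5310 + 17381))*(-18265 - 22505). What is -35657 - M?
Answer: 5831097437063/22691 ≈ 2.5698e+8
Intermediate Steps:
M = -5831906530050/22691 (M = (6304 + 1/22691)*(-40770) = (143044065/22691)*(-40770) = -5831906530050/22691 ≈ -2.5701e+8)
-35657 - M = -35657 - 1*(-5831906530050/22691) = -35657 + 5831906530050/22691 = 5831097437063/22691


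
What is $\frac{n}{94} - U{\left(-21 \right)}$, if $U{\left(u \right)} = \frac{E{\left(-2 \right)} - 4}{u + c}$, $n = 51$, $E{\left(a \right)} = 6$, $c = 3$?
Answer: $\frac{553}{846} \approx 0.65366$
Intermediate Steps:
$U{\left(u \right)} = \frac{2}{3 + u}$ ($U{\left(u \right)} = \frac{6 - 4}{u + 3} = \frac{2}{3 + u}$)
$\frac{n}{94} - U{\left(-21 \right)} = \frac{51}{94} - \frac{2}{3 - 21} = 51 \cdot \frac{1}{94} - \frac{2}{-18} = \frac{51}{94} - 2 \left(- \frac{1}{18}\right) = \frac{51}{94} - - \frac{1}{9} = \frac{51}{94} + \frac{1}{9} = \frac{553}{846}$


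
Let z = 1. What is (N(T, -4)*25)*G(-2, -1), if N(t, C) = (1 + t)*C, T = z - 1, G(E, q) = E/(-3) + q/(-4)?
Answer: -275/3 ≈ -91.667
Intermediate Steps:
G(E, q) = -E/3 - q/4 (G(E, q) = E*(-⅓) + q*(-¼) = -E/3 - q/4)
T = 0 (T = 1 - 1 = 0)
N(t, C) = C*(1 + t)
(N(T, -4)*25)*G(-2, -1) = (-4*(1 + 0)*25)*(-⅓*(-2) - ¼*(-1)) = (-4*1*25)*(⅔ + ¼) = -4*25*(11/12) = -100*11/12 = -275/3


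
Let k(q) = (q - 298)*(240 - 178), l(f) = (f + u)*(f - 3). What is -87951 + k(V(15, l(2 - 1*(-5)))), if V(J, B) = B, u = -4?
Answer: -105683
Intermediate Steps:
l(f) = (-4 + f)*(-3 + f) (l(f) = (f - 4)*(f - 3) = (-4 + f)*(-3 + f))
k(q) = -18476 + 62*q (k(q) = (-298 + q)*62 = -18476 + 62*q)
-87951 + k(V(15, l(2 - 1*(-5)))) = -87951 + (-18476 + 62*(12 + (2 - 1*(-5))² - 7*(2 - 1*(-5)))) = -87951 + (-18476 + 62*(12 + (2 + 5)² - 7*(2 + 5))) = -87951 + (-18476 + 62*(12 + 7² - 7*7)) = -87951 + (-18476 + 62*(12 + 49 - 49)) = -87951 + (-18476 + 62*12) = -87951 + (-18476 + 744) = -87951 - 17732 = -105683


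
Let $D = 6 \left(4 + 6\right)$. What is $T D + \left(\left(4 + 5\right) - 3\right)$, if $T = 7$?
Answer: $426$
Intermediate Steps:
$D = 60$ ($D = 6 \cdot 10 = 60$)
$T D + \left(\left(4 + 5\right) - 3\right) = 7 \cdot 60 + \left(\left(4 + 5\right) - 3\right) = 420 + \left(9 - 3\right) = 420 + 6 = 426$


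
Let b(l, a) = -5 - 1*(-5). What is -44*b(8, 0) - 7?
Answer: -7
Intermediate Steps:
b(l, a) = 0 (b(l, a) = -5 + 5 = 0)
-44*b(8, 0) - 7 = -44*0 - 7 = 0 - 7 = -7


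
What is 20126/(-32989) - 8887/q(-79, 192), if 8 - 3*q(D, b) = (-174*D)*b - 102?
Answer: -52235449643/87061995658 ≈ -0.59998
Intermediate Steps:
q(D, b) = 110/3 + 58*D*b (q(D, b) = 8/3 - ((-174*D)*b - 102)/3 = 8/3 - (-174*D*b - 102)/3 = 8/3 - (-102 - 174*D*b)/3 = 8/3 + (34 + 58*D*b) = 110/3 + 58*D*b)
20126/(-32989) - 8887/q(-79, 192) = 20126/(-32989) - 8887/(110/3 + 58*(-79)*192) = 20126*(-1/32989) - 8887/(110/3 - 879744) = -20126/32989 - 8887/(-2639122/3) = -20126/32989 - 8887*(-3/2639122) = -20126/32989 + 26661/2639122 = -52235449643/87061995658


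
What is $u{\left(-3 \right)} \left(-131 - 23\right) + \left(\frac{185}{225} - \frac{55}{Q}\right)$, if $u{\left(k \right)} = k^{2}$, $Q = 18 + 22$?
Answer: $- \frac{499159}{360} \approx -1386.6$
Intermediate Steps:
$Q = 40$
$u{\left(-3 \right)} \left(-131 - 23\right) + \left(\frac{185}{225} - \frac{55}{Q}\right) = \left(-3\right)^{2} \left(-131 - 23\right) + \left(\frac{185}{225} - \frac{55}{40}\right) = 9 \left(-154\right) + \left(185 \cdot \frac{1}{225} - \frac{11}{8}\right) = -1386 + \left(\frac{37}{45} - \frac{11}{8}\right) = -1386 - \frac{199}{360} = - \frac{499159}{360}$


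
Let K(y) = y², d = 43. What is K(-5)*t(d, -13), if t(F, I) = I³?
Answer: -54925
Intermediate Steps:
K(-5)*t(d, -13) = (-5)²*(-13)³ = 25*(-2197) = -54925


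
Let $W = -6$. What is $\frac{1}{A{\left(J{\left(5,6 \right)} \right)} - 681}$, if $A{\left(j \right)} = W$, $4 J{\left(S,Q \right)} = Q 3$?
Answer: $- \frac{1}{687} \approx -0.0014556$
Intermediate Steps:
$J{\left(S,Q \right)} = \frac{3 Q}{4}$ ($J{\left(S,Q \right)} = \frac{Q 3}{4} = \frac{3 Q}{4}$)
$A{\left(j \right)} = -6$
$\frac{1}{A{\left(J{\left(5,6 \right)} \right)} - 681} = \frac{1}{-6 - 681} = \frac{1}{-687} = - \frac{1}{687}$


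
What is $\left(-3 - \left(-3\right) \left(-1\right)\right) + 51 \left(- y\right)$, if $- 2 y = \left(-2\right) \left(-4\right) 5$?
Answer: $1014$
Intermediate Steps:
$y = -20$ ($y = - \frac{\left(-2\right) \left(-4\right) 5}{2} = - \frac{8 \cdot 5}{2} = \left(- \frac{1}{2}\right) 40 = -20$)
$\left(-3 - \left(-3\right) \left(-1\right)\right) + 51 \left(- y\right) = \left(-3 - \left(-3\right) \left(-1\right)\right) + 51 \left(\left(-1\right) \left(-20\right)\right) = \left(-3 - 3\right) + 51 \cdot 20 = \left(-3 - 3\right) + 1020 = -6 + 1020 = 1014$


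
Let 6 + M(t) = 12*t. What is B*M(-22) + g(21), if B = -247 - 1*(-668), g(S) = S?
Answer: -113649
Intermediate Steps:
M(t) = -6 + 12*t
B = 421 (B = -247 + 668 = 421)
B*M(-22) + g(21) = 421*(-6 + 12*(-22)) + 21 = 421*(-6 - 264) + 21 = 421*(-270) + 21 = -113670 + 21 = -113649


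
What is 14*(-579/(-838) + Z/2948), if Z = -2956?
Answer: -1347913/308803 ≈ -4.3650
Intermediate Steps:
14*(-579/(-838) + Z/2948) = 14*(-579/(-838) - 2956/2948) = 14*(-579*(-1/838) - 2956*1/2948) = 14*(579/838 - 739/737) = 14*(-192559/617606) = -1347913/308803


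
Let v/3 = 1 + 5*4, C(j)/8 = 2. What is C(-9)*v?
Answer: 1008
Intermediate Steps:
C(j) = 16 (C(j) = 8*2 = 16)
v = 63 (v = 3*(1 + 5*4) = 3*(1 + 20) = 3*21 = 63)
C(-9)*v = 16*63 = 1008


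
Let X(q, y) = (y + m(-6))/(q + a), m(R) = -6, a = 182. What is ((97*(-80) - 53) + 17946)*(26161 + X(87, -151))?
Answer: 71307461216/269 ≈ 2.6508e+8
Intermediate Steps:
X(q, y) = (-6 + y)/(182 + q) (X(q, y) = (y - 6)/(q + 182) = (-6 + y)/(182 + q))
((97*(-80) - 53) + 17946)*(26161 + X(87, -151)) = ((97*(-80) - 53) + 17946)*(26161 + (-6 - 151)/(182 + 87)) = ((-7760 - 53) + 17946)*(26161 - 157/269) = (-7813 + 17946)*(26161 + (1/269)*(-157)) = 10133*(26161 - 157/269) = 10133*(7037152/269) = 71307461216/269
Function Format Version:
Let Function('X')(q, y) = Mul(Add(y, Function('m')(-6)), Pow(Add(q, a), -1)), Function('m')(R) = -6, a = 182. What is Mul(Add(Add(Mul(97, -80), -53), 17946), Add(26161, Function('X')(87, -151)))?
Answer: Rational(71307461216, 269) ≈ 2.6508e+8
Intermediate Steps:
Function('X')(q, y) = Mul(Pow(Add(182, q), -1), Add(-6, y)) (Function('X')(q, y) = Mul(Add(y, -6), Pow(Add(q, 182), -1)) = Mul(Add(-6, y), Pow(Add(182, q), -1)) = Mul(Pow(Add(182, q), -1), Add(-6, y)))
Mul(Add(Add(Mul(97, -80), -53), 17946), Add(26161, Function('X')(87, -151))) = Mul(Add(Add(Mul(97, -80), -53), 17946), Add(26161, Mul(Pow(Add(182, 87), -1), Add(-6, -151)))) = Mul(Add(Add(-7760, -53), 17946), Add(26161, Mul(Pow(269, -1), -157))) = Mul(Add(-7813, 17946), Add(26161, Mul(Rational(1, 269), -157))) = Mul(10133, Add(26161, Rational(-157, 269))) = Mul(10133, Rational(7037152, 269)) = Rational(71307461216, 269)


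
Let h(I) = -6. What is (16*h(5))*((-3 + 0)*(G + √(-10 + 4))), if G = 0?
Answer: 288*I*√6 ≈ 705.45*I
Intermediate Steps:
(16*h(5))*((-3 + 0)*(G + √(-10 + 4))) = (16*(-6))*((-3 + 0)*(0 + √(-10 + 4))) = -(-288)*(0 + √(-6)) = -(-288)*(0 + I*√6) = -(-288)*I*√6 = 288*I*√6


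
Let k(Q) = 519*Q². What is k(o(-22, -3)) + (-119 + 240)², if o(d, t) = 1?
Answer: 15160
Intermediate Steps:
k(o(-22, -3)) + (-119 + 240)² = 519*1² + (-119 + 240)² = 519*1 + 121² = 519 + 14641 = 15160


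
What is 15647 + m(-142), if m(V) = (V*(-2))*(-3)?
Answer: 14795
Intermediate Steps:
m(V) = 6*V (m(V) = -2*V*(-3) = 6*V)
15647 + m(-142) = 15647 + 6*(-142) = 15647 - 852 = 14795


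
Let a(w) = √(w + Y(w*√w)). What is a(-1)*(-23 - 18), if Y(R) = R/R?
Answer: 0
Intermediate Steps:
Y(R) = 1
a(w) = √(1 + w) (a(w) = √(w + 1) = √(1 + w))
a(-1)*(-23 - 18) = √(1 - 1)*(-23 - 18) = √0*(-41) = 0*(-41) = 0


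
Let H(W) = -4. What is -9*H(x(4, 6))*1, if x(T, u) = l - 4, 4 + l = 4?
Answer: 36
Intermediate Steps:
l = 0 (l = -4 + 4 = 0)
x(T, u) = -4 (x(T, u) = 0 - 4 = -4)
-9*H(x(4, 6))*1 = -9*(-4)*1 = 36*1 = 36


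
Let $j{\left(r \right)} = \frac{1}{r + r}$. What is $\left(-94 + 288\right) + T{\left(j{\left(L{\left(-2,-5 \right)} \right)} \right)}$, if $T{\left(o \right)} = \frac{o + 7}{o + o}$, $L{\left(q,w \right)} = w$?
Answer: $\frac{319}{2} \approx 159.5$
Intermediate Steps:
$j{\left(r \right)} = \frac{1}{2 r}$
$T{\left(o \right)} = \frac{7 + o}{2 o}$
$\left(-94 + 288\right) + T{\left(j{\left(L{\left(-2,-5 \right)} \right)} \right)} = \left(-94 + 288\right) + \frac{7 + \frac{1}{2 \left(-5\right)}}{2 \frac{1}{2 \left(-5\right)}} = 194 + \frac{7 + \frac{1}{2} \left(- \frac{1}{5}\right)}{2 \cdot \frac{1}{2} \left(- \frac{1}{5}\right)} = 194 + \frac{7 - \frac{1}{10}}{2 \left(- \frac{1}{10}\right)} = 194 + \frac{1}{2} \left(-10\right) \frac{69}{10} = 194 - \frac{69}{2} = \frac{319}{2}$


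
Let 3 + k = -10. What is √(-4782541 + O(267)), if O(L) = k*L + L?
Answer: I*√4785745 ≈ 2187.6*I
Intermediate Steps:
k = -13 (k = -3 - 10 = -13)
O(L) = -12*L (O(L) = -13*L + L = -12*L)
√(-4782541 + O(267)) = √(-4782541 - 12*267) = √(-4782541 - 3204) = √(-4785745) = I*√4785745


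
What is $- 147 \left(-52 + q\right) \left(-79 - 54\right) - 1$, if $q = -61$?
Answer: $-2209264$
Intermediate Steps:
$- 147 \left(-52 + q\right) \left(-79 - 54\right) - 1 = - 147 \left(-52 - 61\right) \left(-79 - 54\right) - 1 = - 147 \left(\left(-113\right) \left(-133\right)\right) - 1 = \left(-147\right) 15029 - 1 = -2209263 - 1 = -2209264$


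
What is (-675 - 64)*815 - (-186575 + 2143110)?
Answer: -2558820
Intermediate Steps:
(-675 - 64)*815 - (-186575 + 2143110) = -739*815 - 1*1956535 = -602285 - 1956535 = -2558820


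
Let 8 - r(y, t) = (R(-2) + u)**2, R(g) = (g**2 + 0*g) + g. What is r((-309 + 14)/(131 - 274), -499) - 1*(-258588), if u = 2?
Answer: 258580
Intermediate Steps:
R(g) = g + g**2 (R(g) = (g**2 + 0) + g = g**2 + g = g + g**2)
r(y, t) = -8 (r(y, t) = 8 - (-2*(1 - 2) + 2)**2 = 8 - (-2*(-1) + 2)**2 = 8 - (2 + 2)**2 = 8 - 1*4**2 = 8 - 1*16 = 8 - 16 = -8)
r((-309 + 14)/(131 - 274), -499) - 1*(-258588) = -8 - 1*(-258588) = -8 + 258588 = 258580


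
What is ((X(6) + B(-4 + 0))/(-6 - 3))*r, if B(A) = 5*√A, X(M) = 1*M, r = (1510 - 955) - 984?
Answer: 286 + 1430*I/3 ≈ 286.0 + 476.67*I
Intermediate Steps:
r = -429 (r = 555 - 984 = -429)
X(M) = M
((X(6) + B(-4 + 0))/(-6 - 3))*r = ((6 + 5*√(-4 + 0))/(-6 - 3))*(-429) = ((6 + 5*√(-4))/(-9))*(-429) = ((6 + 5*(2*I))*(-⅑))*(-429) = ((6 + 10*I)*(-⅑))*(-429) = (-⅔ - 10*I/9)*(-429) = 286 + 1430*I/3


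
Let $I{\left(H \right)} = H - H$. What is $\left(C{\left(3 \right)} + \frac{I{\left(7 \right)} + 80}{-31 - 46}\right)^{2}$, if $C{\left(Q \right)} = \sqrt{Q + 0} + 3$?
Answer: $\frac{40588}{5929} + \frac{302 \sqrt{3}}{77} \approx 13.639$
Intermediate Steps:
$I{\left(H \right)} = 0$
$C{\left(Q \right)} = 3 + \sqrt{Q}$ ($C{\left(Q \right)} = \sqrt{Q} + 3 = 3 + \sqrt{Q}$)
$\left(C{\left(3 \right)} + \frac{I{\left(7 \right)} + 80}{-31 - 46}\right)^{2} = \left(\left(3 + \sqrt{3}\right) + \frac{0 + 80}{-31 - 46}\right)^{2} = \left(\left(3 + \sqrt{3}\right) + \frac{80}{-77}\right)^{2} = \left(\left(3 + \sqrt{3}\right) + 80 \left(- \frac{1}{77}\right)\right)^{2} = \left(\left(3 + \sqrt{3}\right) - \frac{80}{77}\right)^{2} = \left(\frac{151}{77} + \sqrt{3}\right)^{2}$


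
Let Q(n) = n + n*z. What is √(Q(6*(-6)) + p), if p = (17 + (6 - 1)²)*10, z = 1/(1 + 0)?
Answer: 2*√87 ≈ 18.655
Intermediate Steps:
z = 1 (z = 1/1 = 1)
Q(n) = 2*n (Q(n) = n + n*1 = n + n = 2*n)
p = 420 (p = (17 + 5²)*10 = (17 + 25)*10 = 42*10 = 420)
√(Q(6*(-6)) + p) = √(2*(6*(-6)) + 420) = √(2*(-36) + 420) = √(-72 + 420) = √348 = 2*√87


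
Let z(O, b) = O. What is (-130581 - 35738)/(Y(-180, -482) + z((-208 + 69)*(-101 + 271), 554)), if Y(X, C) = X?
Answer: 166319/23810 ≈ 6.9853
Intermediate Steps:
(-130581 - 35738)/(Y(-180, -482) + z((-208 + 69)*(-101 + 271), 554)) = (-130581 - 35738)/(-180 + (-208 + 69)*(-101 + 271)) = -166319/(-180 - 139*170) = -166319/(-180 - 23630) = -166319/(-23810) = -166319*(-1/23810) = 166319/23810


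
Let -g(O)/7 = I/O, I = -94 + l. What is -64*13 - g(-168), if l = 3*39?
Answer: -19991/24 ≈ -832.96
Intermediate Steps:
l = 117
I = 23 (I = -94 + 117 = 23)
g(O) = -161/O
-64*13 - g(-168) = -64*13 - (-161)/(-168) = -832 - (-161)*(-1)/168 = -832 - 1*23/24 = -832 - 23/24 = -19991/24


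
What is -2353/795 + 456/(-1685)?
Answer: -173093/53583 ≈ -3.2304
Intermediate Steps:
-2353/795 + 456/(-1685) = -2353*1/795 + 456*(-1/1685) = -2353/795 - 456/1685 = -173093/53583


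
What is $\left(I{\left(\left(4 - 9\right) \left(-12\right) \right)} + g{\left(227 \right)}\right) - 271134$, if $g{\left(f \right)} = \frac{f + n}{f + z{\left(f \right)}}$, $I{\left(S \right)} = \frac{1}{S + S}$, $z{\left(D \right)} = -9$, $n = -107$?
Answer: $- \frac{3546425411}{13080} \approx -2.7113 \cdot 10^{5}$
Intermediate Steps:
$I{\left(S \right)} = \frac{1}{2 S}$
$g{\left(f \right)} = \frac{-107 + f}{-9 + f}$ ($g{\left(f \right)} = \frac{f - 107}{f - 9} = \frac{-107 + f}{-9 + f}$)
$\left(I{\left(\left(4 - 9\right) \left(-12\right) \right)} + g{\left(227 \right)}\right) - 271134 = \left(\frac{1}{2 \left(4 - 9\right) \left(-12\right)} + \frac{-107 + 227}{-9 + 227}\right) - 271134 = \left(\frac{1}{2 \left(\left(-5\right) \left(-12\right)\right)} + \frac{1}{218} \cdot 120\right) - 271134 = \left(\frac{1}{2 \cdot 60} + \frac{1}{218} \cdot 120\right) - 271134 = \left(\frac{1}{2} \cdot \frac{1}{60} + \frac{60}{109}\right) - 271134 = \left(\frac{1}{120} + \frac{60}{109}\right) - 271134 = \frac{7309}{13080} - 271134 = - \frac{3546425411}{13080}$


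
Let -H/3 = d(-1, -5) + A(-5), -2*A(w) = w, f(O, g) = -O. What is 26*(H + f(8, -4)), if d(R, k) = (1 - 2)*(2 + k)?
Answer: -637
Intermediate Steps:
d(R, k) = -2 - k (d(R, k) = -(2 + k) = -2 - k)
A(w) = -w/2
H = -33/2 (H = -3*((-2 - 1*(-5)) - ½*(-5)) = -3*((-2 + 5) + 5/2) = -3*(3 + 5/2) = -3*11/2 = -33/2 ≈ -16.500)
26*(H + f(8, -4)) = 26*(-33/2 - 1*8) = 26*(-33/2 - 8) = 26*(-49/2) = -637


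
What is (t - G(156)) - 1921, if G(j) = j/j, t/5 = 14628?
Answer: 71218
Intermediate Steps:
t = 73140 (t = 5*14628 = 73140)
G(j) = 1
(t - G(156)) - 1921 = (73140 - 1*1) - 1921 = (73140 - 1) - 1921 = 73139 - 1921 = 71218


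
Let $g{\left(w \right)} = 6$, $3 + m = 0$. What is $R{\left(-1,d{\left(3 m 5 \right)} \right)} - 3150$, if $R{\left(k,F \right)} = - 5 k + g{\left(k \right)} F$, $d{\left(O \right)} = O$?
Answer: $-3415$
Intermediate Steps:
$m = -3$ ($m = -3 + 0 = -3$)
$R{\left(k,F \right)} = - 5 k + 6 F$
$R{\left(-1,d{\left(3 m 5 \right)} \right)} - 3150 = \left(\left(-5\right) \left(-1\right) + 6 \cdot 3 \left(-3\right) 5\right) - 3150 = \left(5 + 6 \left(\left(-9\right) 5\right)\right) - 3150 = \left(5 + 6 \left(-45\right)\right) - 3150 = \left(5 - 270\right) - 3150 = -265 - 3150 = -3415$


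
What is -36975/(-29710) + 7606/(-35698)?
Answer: 109395929/106058758 ≈ 1.0315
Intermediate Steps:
-36975/(-29710) + 7606/(-35698) = -36975*(-1/29710) + 7606*(-1/35698) = 7395/5942 - 3803/17849 = 109395929/106058758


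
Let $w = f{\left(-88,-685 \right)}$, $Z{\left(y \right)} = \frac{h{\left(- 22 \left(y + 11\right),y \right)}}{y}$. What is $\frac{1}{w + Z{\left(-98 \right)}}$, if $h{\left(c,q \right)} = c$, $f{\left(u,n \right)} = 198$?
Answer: $\frac{49}{8745} \approx 0.0056032$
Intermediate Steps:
$Z{\left(y \right)} = \frac{-242 - 22 y}{y}$ ($Z{\left(y \right)} = \frac{\left(-22\right) \left(y + 11\right)}{y} = \frac{\left(-22\right) \left(11 + y\right)}{y} = \frac{-242 - 22 y}{y}$)
$w = 198$
$\frac{1}{w + Z{\left(-98 \right)}} = \frac{1}{198 - \left(22 + \frac{242}{-98}\right)} = \frac{1}{198 - \frac{957}{49}} = \frac{1}{\frac{8745}{49}} = \frac{49}{8745}$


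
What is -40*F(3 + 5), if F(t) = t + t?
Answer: -640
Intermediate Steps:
F(t) = 2*t
-40*F(3 + 5) = -80*(3 + 5) = -80*8 = -40*16 = -640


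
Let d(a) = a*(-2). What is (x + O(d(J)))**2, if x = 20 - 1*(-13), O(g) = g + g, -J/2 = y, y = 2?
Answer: 2401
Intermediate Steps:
J = -4 (J = -2*2 = -4)
d(a) = -2*a
O(g) = 2*g
x = 33 (x = 20 + 13 = 33)
(x + O(d(J)))**2 = (33 + 2*(-2*(-4)))**2 = (33 + 2*8)**2 = (33 + 16)**2 = 49**2 = 2401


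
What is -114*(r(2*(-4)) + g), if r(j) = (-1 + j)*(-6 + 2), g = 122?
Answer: -18012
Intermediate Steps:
r(j) = 4 - 4*j (r(j) = (-1 + j)*(-4) = 4 - 4*j)
-114*(r(2*(-4)) + g) = -114*((4 - 8*(-4)) + 122) = -114*((4 - 4*(-8)) + 122) = -114*((4 + 32) + 122) = -114*(36 + 122) = -114*158 = -18012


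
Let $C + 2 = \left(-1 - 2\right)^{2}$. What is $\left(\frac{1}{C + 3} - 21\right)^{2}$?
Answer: $\frac{43681}{100} \approx 436.81$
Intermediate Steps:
$C = 7$ ($C = -2 + \left(-1 - 2\right)^{2} = -2 + \left(-3\right)^{2} = -2 + 9 = 7$)
$\left(\frac{1}{C + 3} - 21\right)^{2} = \left(\frac{1}{7 + 3} - 21\right)^{2} = \left(\frac{1}{10} - 21\right)^{2} = \left(- \frac{209}{10}\right)^{2} = \frac{43681}{100}$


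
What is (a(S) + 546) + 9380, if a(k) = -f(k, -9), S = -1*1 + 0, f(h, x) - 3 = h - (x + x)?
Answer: 9906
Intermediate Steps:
f(h, x) = 3 + h - 2*x (f(h, x) = 3 + (h - (x + x)) = 3 + (h - 2*x) = 3 + h - 2*x)
S = -1 (S = -1 + 0 = -1)
a(k) = -21 - k (a(k) = -(3 + k - 2*(-9)) = -(3 + k + 18) = -(21 + k) = -21 - k)
(a(S) + 546) + 9380 = ((-21 - 1*(-1)) + 546) + 9380 = ((-21 + 1) + 546) + 9380 = (-20 + 546) + 9380 = 526 + 9380 = 9906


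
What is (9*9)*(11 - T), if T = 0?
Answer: 891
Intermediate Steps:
(9*9)*(11 - T) = (9*9)*(11 - 1*0) = 81*(11 + 0) = 81*11 = 891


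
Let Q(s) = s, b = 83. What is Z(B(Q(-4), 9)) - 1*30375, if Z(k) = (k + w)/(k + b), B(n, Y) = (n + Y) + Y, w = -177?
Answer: -2946538/97 ≈ -30377.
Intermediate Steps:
B(n, Y) = n + 2*Y (B(n, Y) = (Y + n) + Y = n + 2*Y)
Z(k) = (-177 + k)/(83 + k) (Z(k) = (k - 177)/(k + 83) = (-177 + k)/(83 + k))
Z(B(Q(-4), 9)) - 1*30375 = (-177 + (-4 + 2*9))/(83 + (-4 + 2*9)) - 1*30375 = (-177 + (-4 + 18))/(83 + (-4 + 18)) - 30375 = (-177 + 14)/(83 + 14) - 30375 = -163/97 - 30375 = -2946538/97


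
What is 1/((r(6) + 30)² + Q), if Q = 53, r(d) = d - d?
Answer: 1/953 ≈ 0.0010493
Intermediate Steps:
r(d) = 0
1/((r(6) + 30)² + Q) = 1/((0 + 30)² + 53) = 1/(30² + 53) = 1/(900 + 53) = 1/953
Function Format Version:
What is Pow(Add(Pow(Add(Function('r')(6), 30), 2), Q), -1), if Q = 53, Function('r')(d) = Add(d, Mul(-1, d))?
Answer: Rational(1, 953) ≈ 0.0010493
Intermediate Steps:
Function('r')(d) = 0
Pow(Add(Pow(Add(Function('r')(6), 30), 2), Q), -1) = Pow(Add(Pow(Add(0, 30), 2), 53), -1) = Pow(Add(Pow(30, 2), 53), -1) = Pow(Add(900, 53), -1) = Pow(953, -1) = Rational(1, 953)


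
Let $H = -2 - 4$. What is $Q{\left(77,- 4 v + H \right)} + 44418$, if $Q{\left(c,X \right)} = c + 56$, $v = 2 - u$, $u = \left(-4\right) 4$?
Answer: $44551$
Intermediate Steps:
$H = -6$ ($H = -2 - 4 = -6$)
$u = -16$
$v = 18$ ($v = 2 - -16 = 2 + 16 = 18$)
$Q{\left(c,X \right)} = 56 + c$
$Q{\left(77,- 4 v + H \right)} + 44418 = \left(56 + 77\right) + 44418 = 133 + 44418 = 44551$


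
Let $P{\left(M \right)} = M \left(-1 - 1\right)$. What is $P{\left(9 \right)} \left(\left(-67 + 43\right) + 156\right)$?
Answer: $-2376$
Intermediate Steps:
$P{\left(M \right)} = - 2 M$ ($P{\left(M \right)} = M \left(-2\right) = - 2 M$)
$P{\left(9 \right)} \left(\left(-67 + 43\right) + 156\right) = \left(-2\right) 9 \left(\left(-67 + 43\right) + 156\right) = - 18 \left(-24 + 156\right) = \left(-18\right) 132 = -2376$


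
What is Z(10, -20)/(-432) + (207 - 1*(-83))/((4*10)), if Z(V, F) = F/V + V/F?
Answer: 6269/864 ≈ 7.2558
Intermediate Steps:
Z(10, -20)/(-432) + (207 - 1*(-83))/((4*10)) = (-20/10 + 10/(-20))/(-432) + (207 - 1*(-83))/((4*10)) = (-20*⅒ + 10*(-1/20))*(-1/432) + (207 + 83)/40 = (-2 - ½)*(-1/432) + 290*(1/40) = -5/2*(-1/432) + 29/4 = 5/864 + 29/4 = 6269/864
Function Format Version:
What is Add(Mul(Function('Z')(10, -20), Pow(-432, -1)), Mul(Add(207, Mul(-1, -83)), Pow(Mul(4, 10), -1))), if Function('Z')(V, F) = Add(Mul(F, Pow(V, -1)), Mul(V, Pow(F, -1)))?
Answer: Rational(6269, 864) ≈ 7.2558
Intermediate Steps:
Add(Mul(Function('Z')(10, -20), Pow(-432, -1)), Mul(Add(207, Mul(-1, -83)), Pow(Mul(4, 10), -1))) = Add(Mul(Add(Mul(-20, Pow(10, -1)), Mul(10, Pow(-20, -1))), Pow(-432, -1)), Mul(Add(207, Mul(-1, -83)), Pow(Mul(4, 10), -1))) = Add(Mul(Add(Mul(-20, Rational(1, 10)), Mul(10, Rational(-1, 20))), Rational(-1, 432)), Mul(Add(207, 83), Pow(40, -1))) = Add(Mul(Add(-2, Rational(-1, 2)), Rational(-1, 432)), Mul(290, Rational(1, 40))) = Add(Mul(Rational(-5, 2), Rational(-1, 432)), Rational(29, 4)) = Add(Rational(5, 864), Rational(29, 4)) = Rational(6269, 864)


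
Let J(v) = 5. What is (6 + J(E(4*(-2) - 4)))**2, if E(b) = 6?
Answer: 121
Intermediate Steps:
(6 + J(E(4*(-2) - 4)))**2 = (6 + 5)**2 = 11**2 = 121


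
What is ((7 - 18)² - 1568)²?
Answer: 2093809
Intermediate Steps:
((7 - 18)² - 1568)² = ((-11)² - 1568)² = (121 - 1568)² = (-1447)² = 2093809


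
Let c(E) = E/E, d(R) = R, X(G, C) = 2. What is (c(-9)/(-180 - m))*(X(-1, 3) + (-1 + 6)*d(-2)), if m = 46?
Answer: 4/113 ≈ 0.035398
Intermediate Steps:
c(E) = 1
(c(-9)/(-180 - m))*(X(-1, 3) + (-1 + 6)*d(-2)) = (1/(-180 - 1*46))*(2 + (-1 + 6)*(-2)) = (1/(-180 - 46))*(2 + 5*(-2)) = (1/(-226))*(2 - 10) = -1/226*1*(-8) = -1/226*(-8) = 4/113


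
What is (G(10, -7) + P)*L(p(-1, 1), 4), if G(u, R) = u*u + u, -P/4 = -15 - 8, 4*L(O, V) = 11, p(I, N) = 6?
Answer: 1111/2 ≈ 555.50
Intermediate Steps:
L(O, V) = 11/4 (L(O, V) = (¼)*11 = 11/4)
P = 92 (P = -4*(-15 - 8) = -4*(-23) = 92)
G(u, R) = u + u² (G(u, R) = u² + u = u + u²)
(G(10, -7) + P)*L(p(-1, 1), 4) = (10*(1 + 10) + 92)*(11/4) = (10*11 + 92)*(11/4) = (110 + 92)*(11/4) = 202*(11/4) = 1111/2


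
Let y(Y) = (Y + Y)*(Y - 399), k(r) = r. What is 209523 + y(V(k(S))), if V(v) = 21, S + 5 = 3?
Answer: 193647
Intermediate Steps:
S = -2 (S = -5 + 3 = -2)
y(Y) = 2*Y*(-399 + Y) (y(Y) = (2*Y)*(-399 + Y) = 2*Y*(-399 + Y))
209523 + y(V(k(S))) = 209523 + 2*21*(-399 + 21) = 209523 + 2*21*(-378) = 209523 - 15876 = 193647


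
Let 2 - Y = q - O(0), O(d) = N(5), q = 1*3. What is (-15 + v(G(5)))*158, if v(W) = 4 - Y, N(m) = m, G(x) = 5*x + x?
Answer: -2370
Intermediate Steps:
G(x) = 6*x
q = 3
O(d) = 5
Y = 4 (Y = 2 - (3 - 1*5) = 2 - (3 - 5) = 2 - 1*(-2) = 2 + 2 = 4)
v(W) = 0 (v(W) = 4 - 1*4 = 4 - 4 = 0)
(-15 + v(G(5)))*158 = (-15 + 0)*158 = -15*158 = -2370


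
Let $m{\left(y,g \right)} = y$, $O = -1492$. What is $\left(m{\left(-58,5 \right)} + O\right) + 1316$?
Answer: $-234$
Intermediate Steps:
$\left(m{\left(-58,5 \right)} + O\right) + 1316 = \left(-58 - 1492\right) + 1316 = -1550 + 1316 = -234$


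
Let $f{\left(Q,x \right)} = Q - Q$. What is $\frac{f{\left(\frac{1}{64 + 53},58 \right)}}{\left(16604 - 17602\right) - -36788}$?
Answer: $0$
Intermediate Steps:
$f{\left(Q,x \right)} = 0$
$\frac{f{\left(\frac{1}{64 + 53},58 \right)}}{\left(16604 - 17602\right) - -36788} = \frac{0}{\left(16604 - 17602\right) - -36788} = \frac{0}{\left(16604 - 17602\right) + 36788} = \frac{0}{-998 + 36788} = \frac{0}{35790} = 0 \cdot \frac{1}{35790} = 0$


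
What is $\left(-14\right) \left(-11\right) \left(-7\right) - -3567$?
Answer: $2489$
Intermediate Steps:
$\left(-14\right) \left(-11\right) \left(-7\right) - -3567 = 154 \left(-7\right) + 3567 = -1078 + 3567 = 2489$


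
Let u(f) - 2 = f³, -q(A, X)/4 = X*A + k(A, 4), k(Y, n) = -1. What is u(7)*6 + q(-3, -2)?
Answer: 2050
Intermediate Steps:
q(A, X) = 4 - 4*A*X (q(A, X) = -4*(X*A - 1) = -4*(A*X - 1) = -4*(-1 + A*X) = 4 - 4*A*X)
u(f) = 2 + f³
u(7)*6 + q(-3, -2) = (2 + 7³)*6 + (4 - 4*(-3)*(-2)) = (2 + 343)*6 + (4 - 24) = 345*6 - 20 = 2070 - 20 = 2050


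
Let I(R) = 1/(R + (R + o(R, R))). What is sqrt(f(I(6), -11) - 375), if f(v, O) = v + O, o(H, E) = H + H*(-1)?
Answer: I*sqrt(13893)/6 ≈ 19.645*I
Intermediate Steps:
o(H, E) = 0 (o(H, E) = H - H = 0)
I(R) = 1/(2*R) (I(R) = 1/(R + (R + 0)) = 1/(R + R) = 1/(2*R))
f(v, O) = O + v
sqrt(f(I(6), -11) - 375) = sqrt((-11 + (1/2)/6) - 375) = sqrt((-11 + (1/2)*(1/6)) - 375) = sqrt((-11 + 1/12) - 375) = sqrt(-131/12 - 375) = sqrt(-4631/12) = I*sqrt(13893)/6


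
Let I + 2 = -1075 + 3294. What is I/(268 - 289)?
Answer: -739/7 ≈ -105.57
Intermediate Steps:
I = 2217 (I = -2 + (-1075 + 3294) = -2 + 2219 = 2217)
I/(268 - 289) = 2217/(268 - 289) = 2217/(-21) = -1/21*2217 = -739/7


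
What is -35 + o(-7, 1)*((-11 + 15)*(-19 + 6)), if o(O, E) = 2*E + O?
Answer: 225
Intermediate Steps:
o(O, E) = O + 2*E
-35 + o(-7, 1)*((-11 + 15)*(-19 + 6)) = -35 + (-7 + 2*1)*((-11 + 15)*(-19 + 6)) = -35 + (-7 + 2)*(4*(-13)) = -35 - 5*(-52) = -35 + 260 = 225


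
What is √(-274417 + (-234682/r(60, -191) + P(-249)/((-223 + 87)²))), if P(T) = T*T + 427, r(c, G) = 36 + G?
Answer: I*√30316847355985/10540 ≈ 522.4*I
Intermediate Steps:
P(T) = 427 + T² (P(T) = T² + 427 = 427 + T²)
√(-274417 + (-234682/r(60, -191) + P(-249)/((-223 + 87)²))) = √(-274417 + (-234682/(36 - 191) + (427 + (-249)²)/((-223 + 87)²))) = √(-274417 + (-234682/(-155) + (427 + 62001)/((-136)²))) = √(-274417 + (-234682*(-1/155) + 62428/18496)) = √(-274417 + (234682/155 + 62428*(1/18496))) = √(-274417 + (234682/155 + 15607/4624)) = √(-274417 + 1087588653/716720) = √(-195592563587/716720) = I*√30316847355985/10540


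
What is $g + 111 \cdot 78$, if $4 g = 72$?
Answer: $8676$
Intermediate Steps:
$g = 18$ ($g = \frac{1}{4} \cdot 72 = 18$)
$g + 111 \cdot 78 = 18 + 111 \cdot 78 = 18 + 8658 = 8676$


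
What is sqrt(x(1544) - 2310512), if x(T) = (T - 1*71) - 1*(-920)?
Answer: I*sqrt(2308119) ≈ 1519.3*I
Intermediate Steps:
x(T) = 849 + T (x(T) = (T - 71) + 920 = (-71 + T) + 920 = 849 + T)
sqrt(x(1544) - 2310512) = sqrt((849 + 1544) - 2310512) = sqrt(2393 - 2310512) = sqrt(-2308119) = I*sqrt(2308119)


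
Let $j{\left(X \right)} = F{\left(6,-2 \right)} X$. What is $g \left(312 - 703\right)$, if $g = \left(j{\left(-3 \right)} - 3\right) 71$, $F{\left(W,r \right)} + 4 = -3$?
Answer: $-499698$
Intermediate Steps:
$F{\left(W,r \right)} = -7$ ($F{\left(W,r \right)} = -4 - 3 = -7$)
$j{\left(X \right)} = - 7 X$
$g = 1278$ ($g = \left(\left(-7\right) \left(-3\right) - 3\right) 71 = \left(21 - 3\right) 71 = 18 \cdot 71 = 1278$)
$g \left(312 - 703\right) = 1278 \left(312 - 703\right) = 1278 \left(-391\right) = -499698$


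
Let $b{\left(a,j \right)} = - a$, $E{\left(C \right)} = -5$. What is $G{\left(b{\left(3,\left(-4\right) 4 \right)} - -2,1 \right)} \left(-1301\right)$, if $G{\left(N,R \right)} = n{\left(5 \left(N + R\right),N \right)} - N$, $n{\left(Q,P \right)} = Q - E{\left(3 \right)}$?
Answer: $-7806$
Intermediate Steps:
$n{\left(Q,P \right)} = 5 + Q$ ($n{\left(Q,P \right)} = Q - -5 = Q + 5 = 5 + Q$)
$G{\left(N,R \right)} = 5 + 4 N + 5 R$ ($G{\left(N,R \right)} = \left(5 + 5 \left(N + R\right)\right) - N = \left(5 + \left(5 N + 5 R\right)\right) - N = \left(5 + 5 N + 5 R\right) - N = 5 + 4 N + 5 R$)
$G{\left(b{\left(3,\left(-4\right) 4 \right)} - -2,1 \right)} \left(-1301\right) = \left(5 + 4 \left(\left(-1\right) 3 - -2\right) + 5 \cdot 1\right) \left(-1301\right) = \left(5 + 4 \left(-3 + 2\right) + 5\right) \left(-1301\right) = \left(5 + 4 \left(-1\right) + 5\right) \left(-1301\right) = \left(5 - 4 + 5\right) \left(-1301\right) = 6 \left(-1301\right) = -7806$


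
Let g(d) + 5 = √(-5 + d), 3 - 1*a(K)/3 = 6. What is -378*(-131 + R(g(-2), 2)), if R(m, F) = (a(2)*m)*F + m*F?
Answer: 19278 + 6048*I*√7 ≈ 19278.0 + 16002.0*I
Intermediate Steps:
a(K) = -9 (a(K) = 9 - 3*6 = 9 - 18 = -9)
g(d) = -5 + √(-5 + d)
R(m, F) = -8*F*m (R(m, F) = (-9*m)*F + m*F = -9*F*m + F*m = -8*F*m)
-378*(-131 + R(g(-2), 2)) = -378*(-131 - 8*2*(-5 + √(-5 - 2))) = -378*(-131 - 8*2*(-5 + √(-7))) = -378*(-131 - 8*2*(-5 + I*√7)) = -378*(-131 + (80 - 16*I*√7)) = -378*(-51 - 16*I*√7) = 19278 + 6048*I*√7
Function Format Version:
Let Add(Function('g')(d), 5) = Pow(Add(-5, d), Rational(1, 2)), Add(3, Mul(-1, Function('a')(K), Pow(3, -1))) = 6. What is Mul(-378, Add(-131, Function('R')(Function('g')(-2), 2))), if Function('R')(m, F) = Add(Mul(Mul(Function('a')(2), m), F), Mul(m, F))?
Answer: Add(19278, Mul(6048, I, Pow(7, Rational(1, 2)))) ≈ Add(19278., Mul(16002., I))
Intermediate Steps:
Function('a')(K) = -9 (Function('a')(K) = Add(9, Mul(-3, 6)) = Add(9, -18) = -9)
Function('g')(d) = Add(-5, Pow(Add(-5, d), Rational(1, 2)))
Function('R')(m, F) = Mul(-8, F, m) (Function('R')(m, F) = Add(Mul(Mul(-9, m), F), Mul(m, F)) = Add(Mul(-9, F, m), Mul(F, m)) = Mul(-8, F, m))
Mul(-378, Add(-131, Function('R')(Function('g')(-2), 2))) = Mul(-378, Add(-131, Mul(-8, 2, Add(-5, Pow(Add(-5, -2), Rational(1, 2)))))) = Mul(-378, Add(-131, Mul(-8, 2, Add(-5, Pow(-7, Rational(1, 2)))))) = Mul(-378, Add(-131, Mul(-8, 2, Add(-5, Mul(I, Pow(7, Rational(1, 2))))))) = Mul(-378, Add(-131, Add(80, Mul(-16, I, Pow(7, Rational(1, 2)))))) = Mul(-378, Add(-51, Mul(-16, I, Pow(7, Rational(1, 2))))) = Add(19278, Mul(6048, I, Pow(7, Rational(1, 2))))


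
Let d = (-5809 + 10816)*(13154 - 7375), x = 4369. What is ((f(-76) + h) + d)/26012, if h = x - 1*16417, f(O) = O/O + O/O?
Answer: 28923407/26012 ≈ 1111.9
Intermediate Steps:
f(O) = 2 (f(O) = 1 + 1 = 2)
h = -12048 (h = 4369 - 1*16417 = 4369 - 16417 = -12048)
d = 28935453 (d = 5007*5779 = 28935453)
((f(-76) + h) + d)/26012 = ((2 - 12048) + 28935453)/26012 = (-12046 + 28935453)*(1/26012) = 28923407*(1/26012) = 28923407/26012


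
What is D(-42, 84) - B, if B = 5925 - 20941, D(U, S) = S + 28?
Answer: 15128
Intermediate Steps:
D(U, S) = 28 + S
B = -15016
D(-42, 84) - B = (28 + 84) - 1*(-15016) = 112 + 15016 = 15128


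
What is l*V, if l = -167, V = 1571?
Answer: -262357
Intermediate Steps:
l*V = -167*1571 = -262357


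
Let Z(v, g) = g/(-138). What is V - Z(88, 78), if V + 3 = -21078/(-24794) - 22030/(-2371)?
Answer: 226527615/29393287 ≈ 7.7068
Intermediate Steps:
Z(v, g) = -g/138 (Z(v, g) = g*(-1/138) = -g/138)
V = 209914018/29393287 (V = -3 + (-21078/(-24794) - 22030/(-2371)) = -3 + (-21078*(-1/24794) - 22030*(-1/2371)) = -3 + (10539/12397 + 22030/2371) = -3 + 298093879/29393287 = 209914018/29393287 ≈ 7.1416)
V - Z(88, 78) = 209914018/29393287 - (-1)*78/138 = 209914018/29393287 - 1*(-13/23) = 209914018/29393287 + 13/23 = 226527615/29393287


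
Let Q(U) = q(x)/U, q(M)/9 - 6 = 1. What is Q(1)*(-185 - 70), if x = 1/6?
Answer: -16065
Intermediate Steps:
x = ⅙ ≈ 0.16667
q(M) = 63 (q(M) = 54 + 9*1 = 54 + 9 = 63)
Q(U) = 63/U
Q(1)*(-185 - 70) = (63/1)*(-185 - 70) = (63*1)*(-255) = 63*(-255) = -16065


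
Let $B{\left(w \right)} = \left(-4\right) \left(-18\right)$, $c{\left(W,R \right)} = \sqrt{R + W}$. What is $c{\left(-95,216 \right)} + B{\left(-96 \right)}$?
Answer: $83$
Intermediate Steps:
$B{\left(w \right)} = 72$
$c{\left(-95,216 \right)} + B{\left(-96 \right)} = \sqrt{216 - 95} + 72 = \sqrt{121} + 72 = 11 + 72 = 83$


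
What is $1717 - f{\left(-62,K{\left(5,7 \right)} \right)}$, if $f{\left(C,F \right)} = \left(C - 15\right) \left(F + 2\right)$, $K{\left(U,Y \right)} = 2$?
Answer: $2025$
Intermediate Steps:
$f{\left(C,F \right)} = \left(-15 + C\right) \left(2 + F\right)$
$1717 - f{\left(-62,K{\left(5,7 \right)} \right)} = 1717 - \left(-30 - 30 + 2 \left(-62\right) - 124\right) = 1717 - \left(-30 - 30 - 124 - 124\right) = 1717 - -308 = 1717 + 308 = 2025$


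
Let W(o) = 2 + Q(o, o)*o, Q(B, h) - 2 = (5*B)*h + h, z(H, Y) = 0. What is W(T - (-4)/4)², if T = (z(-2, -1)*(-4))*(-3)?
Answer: 100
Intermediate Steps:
T = 0 (T = (0*(-4))*(-3) = 0*(-3) = 0)
Q(B, h) = 2 + h + 5*B*h (Q(B, h) = 2 + ((5*B)*h + h) = 2 + (5*B*h + h) = 2 + (h + 5*B*h) = 2 + h + 5*B*h)
W(o) = 2 + o*(2 + o + 5*o²) (W(o) = 2 + (2 + o + 5*o*o)*o = 2 + (2 + o + 5*o²)*o = 2 + o*(2 + o + 5*o²))
W(T - (-4)/4)² = (2 + (0 - (-4)/4)*(2 + (0 - (-4)/4) + 5*(0 - (-4)/4)²))² = (2 + (0 - 1*(-1))*(2 + (0 - 1*(-1)) + 5*(0 - 1*(-1))²))² = (2 + (0 + 1)*(2 + (0 + 1) + 5*(0 + 1)²))² = (2 + 1*(2 + 1 + 5*1²))² = (2 + 1*(2 + 1 + 5*1))² = (2 + 1*(2 + 1 + 5))² = (2 + 1*8)² = (2 + 8)² = 10² = 100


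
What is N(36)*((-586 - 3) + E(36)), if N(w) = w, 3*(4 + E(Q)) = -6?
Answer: -21420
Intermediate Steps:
E(Q) = -6 (E(Q) = -4 + (⅓)*(-6) = -4 - 2 = -6)
N(36)*((-586 - 3) + E(36)) = 36*((-586 - 3) - 6) = 36*(-589 - 6) = 36*(-595) = -21420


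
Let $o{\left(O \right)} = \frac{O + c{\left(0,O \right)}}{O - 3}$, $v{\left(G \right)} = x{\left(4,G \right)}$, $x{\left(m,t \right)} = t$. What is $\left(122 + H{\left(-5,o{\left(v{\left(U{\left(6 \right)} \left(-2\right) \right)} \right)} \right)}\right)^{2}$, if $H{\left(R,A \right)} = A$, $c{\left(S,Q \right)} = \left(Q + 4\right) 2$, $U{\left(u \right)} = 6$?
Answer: $\frac{3452164}{225} \approx 15343.0$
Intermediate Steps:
$c{\left(S,Q \right)} = 8 + 2 Q$ ($c{\left(S,Q \right)} = \left(4 + Q\right) 2 = 8 + 2 Q$)
$v{\left(G \right)} = G$
$o{\left(O \right)} = \frac{8 + 3 O}{-3 + O}$ ($o{\left(O \right)} = \frac{O + \left(8 + 2 O\right)}{O - 3} = \frac{8 + 3 O}{-3 + O}$)
$\left(122 + H{\left(-5,o{\left(v{\left(U{\left(6 \right)} \left(-2\right) \right)} \right)} \right)}\right)^{2} = \left(122 + \frac{8 + 3 \cdot 6 \left(-2\right)}{-3 + 6 \left(-2\right)}\right)^{2} = \left(122 + \frac{8 + 3 \left(-12\right)}{-3 - 12}\right)^{2} = \left(122 + \frac{8 - 36}{-15}\right)^{2} = \left(122 - - \frac{28}{15}\right)^{2} = \left(122 + \frac{28}{15}\right)^{2} = \left(\frac{1858}{15}\right)^{2} = \frac{3452164}{225}$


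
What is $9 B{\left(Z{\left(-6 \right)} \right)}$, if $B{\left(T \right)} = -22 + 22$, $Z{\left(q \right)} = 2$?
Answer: $0$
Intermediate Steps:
$B{\left(T \right)} = 0$
$9 B{\left(Z{\left(-6 \right)} \right)} = 9 \cdot 0 = 0$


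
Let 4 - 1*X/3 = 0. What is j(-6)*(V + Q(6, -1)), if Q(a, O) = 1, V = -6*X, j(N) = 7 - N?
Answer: -923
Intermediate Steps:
X = 12 (X = 12 - 3*0 = 12 + 0 = 12)
V = -72 (V = -6*12 = -72)
j(-6)*(V + Q(6, -1)) = (7 - 1*(-6))*(-72 + 1) = (7 + 6)*(-71) = 13*(-71) = -923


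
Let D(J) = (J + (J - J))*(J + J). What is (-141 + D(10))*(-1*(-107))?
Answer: 6313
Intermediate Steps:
D(J) = 2*J² (D(J) = (J + 0)*(2*J) = J*(2*J) = 2*J²)
(-141 + D(10))*(-1*(-107)) = (-141 + 2*10²)*(-1*(-107)) = (-141 + 2*100)*107 = (-141 + 200)*107 = 59*107 = 6313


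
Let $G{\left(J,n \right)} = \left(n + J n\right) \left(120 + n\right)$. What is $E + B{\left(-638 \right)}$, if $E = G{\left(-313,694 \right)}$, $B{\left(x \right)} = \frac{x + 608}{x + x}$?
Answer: $- \frac{112449919281}{638} \approx -1.7625 \cdot 10^{8}$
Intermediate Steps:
$G{\left(J,n \right)} = \left(120 + n\right) \left(n + J n\right)$
$B{\left(x \right)} = \frac{608 + x}{2 x}$
$E = -176253792$ ($E = 694 \left(120 + 694 + 120 \left(-313\right) - 217222\right) = 694 \left(120 + 694 - 37560 - 217222\right) = 694 \left(-253968\right) = -176253792$)
$E + B{\left(-638 \right)} = -176253792 + \frac{608 - 638}{2 \left(-638\right)} = -176253792 + \frac{1}{2} \left(- \frac{1}{638}\right) \left(-30\right) = -176253792 + \frac{15}{638} = - \frac{112449919281}{638}$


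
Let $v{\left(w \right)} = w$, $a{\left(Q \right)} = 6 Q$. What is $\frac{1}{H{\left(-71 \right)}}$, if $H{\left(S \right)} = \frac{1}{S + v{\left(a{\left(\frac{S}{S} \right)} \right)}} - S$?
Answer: $\frac{65}{4614} \approx 0.014088$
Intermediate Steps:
$H{\left(S \right)} = \frac{1}{6 + S} - S$ ($H{\left(S \right)} = \frac{1}{S + 6 \frac{S}{S}} - S = \frac{1}{S + 6 \cdot 1} - S = \frac{1}{S + 6} - S = \frac{1}{6 + S} - S$)
$\frac{1}{H{\left(-71 \right)}} = \frac{1}{\frac{1}{6 - 71} \left(1 - \left(-71\right)^{2} - -426\right)} = \frac{1}{\frac{1}{-65} \left(1 - 5041 + 426\right)} = \frac{1}{\left(- \frac{1}{65}\right) \left(1 - 5041 + 426\right)} = \frac{1}{\left(- \frac{1}{65}\right) \left(-4614\right)} = \frac{1}{\frac{4614}{65}} = \frac{65}{4614}$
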